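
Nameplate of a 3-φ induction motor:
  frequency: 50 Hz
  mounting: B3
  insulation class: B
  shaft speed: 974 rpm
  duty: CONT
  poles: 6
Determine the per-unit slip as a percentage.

2.60 %

n_s = 120f/p = 120×50/6 = 1000 rpm
s = (n_s − n)/n_s = (1000 − 974)/1000 = 0.0260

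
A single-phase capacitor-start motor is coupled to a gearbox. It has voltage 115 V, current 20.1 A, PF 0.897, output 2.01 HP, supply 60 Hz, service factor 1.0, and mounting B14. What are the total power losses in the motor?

P_in = V·I·cosφ = 115×20.1×0.897 = 2073 W
P_out = 2.01×746 = 1499 W
Losses = P_in − P_out = 2073 − 1499 = 574 W

574 W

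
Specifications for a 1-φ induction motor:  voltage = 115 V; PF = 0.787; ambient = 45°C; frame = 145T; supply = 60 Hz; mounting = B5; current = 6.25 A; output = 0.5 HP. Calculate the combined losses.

P_in = V·I·cosφ = 115×6.25×0.787 = 566 W
P_out = 0.5×746 = 373 W
Losses = P_in − P_out = 566 − 373 = 193 W

193 W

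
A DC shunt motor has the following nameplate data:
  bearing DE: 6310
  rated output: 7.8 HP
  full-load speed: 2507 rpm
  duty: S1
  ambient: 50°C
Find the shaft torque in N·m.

22.2 N·m

P_out = 7.8 × 746 = 5819 W
ω = 2π × 2507/60 = 262.5 rad/s
τ = P_out/ω = 5819/262.5 = 22.2 N·m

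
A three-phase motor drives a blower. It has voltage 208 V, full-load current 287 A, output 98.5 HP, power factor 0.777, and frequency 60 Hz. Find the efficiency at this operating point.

P_out = 98.5 × 746 = 73481 W
P_in = √3·V_L·I_L·cosφ = 1.732 × 208 × 287 × 0.777 = 80337 W
η = P_out / P_in = 73481 / 80337 = 0.915 = 91.5%

91.5 %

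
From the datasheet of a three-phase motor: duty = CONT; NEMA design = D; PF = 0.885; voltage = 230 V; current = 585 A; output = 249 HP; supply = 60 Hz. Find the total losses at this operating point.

20.5 kW

P_in = √3·V·I·cosφ = 1.732×230×585×0.885 = 206241 W
P_out = 249×746 = 185754 W
Losses = P_in − P_out = 206241 − 185754 = 20487 W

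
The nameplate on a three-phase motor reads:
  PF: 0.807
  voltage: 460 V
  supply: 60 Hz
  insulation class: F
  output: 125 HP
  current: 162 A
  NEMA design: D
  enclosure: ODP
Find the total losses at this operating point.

P_in = √3·V·I·cosφ = 1.732×460×162×0.807 = 104158 W
P_out = 125×746 = 93250 W
Losses = P_in − P_out = 104158 − 93250 = 10908 W

10900 W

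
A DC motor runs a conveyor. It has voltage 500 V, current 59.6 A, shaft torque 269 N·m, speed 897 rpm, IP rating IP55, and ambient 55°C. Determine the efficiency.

84.8 %

ω = 2π × 897/60 = 93.93 rad/s; P_out = τω = 269 × 93.93 = 25267 W
P_in = V·I = 500 × 59.6 = 29800 W
η = P_out / P_in = 25267 / 29800 = 0.848 = 84.8%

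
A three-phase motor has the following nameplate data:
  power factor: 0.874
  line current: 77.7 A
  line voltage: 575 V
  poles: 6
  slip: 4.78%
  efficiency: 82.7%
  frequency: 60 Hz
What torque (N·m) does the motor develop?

P_in = √3·V·I·cosφ = 1.732 × 575 × 77.7 × 0.874 = 67631 W
P_out = η·P_in = 0.827 × 67631 = 55931 W
n_s = 120×60/6 = 1200 rpm; n = 1200×(1−0.0478) = 1143 rpm
ω = 2π×1143/60 = 119.7 rad/s
τ = P_out/ω = 55931/119.7 = 467 N·m

467 N·m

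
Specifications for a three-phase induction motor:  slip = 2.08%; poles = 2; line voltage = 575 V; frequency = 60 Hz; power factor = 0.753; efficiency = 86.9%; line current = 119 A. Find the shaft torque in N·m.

P_in = √3·V·I·cosφ = 1.732 × 575 × 119 × 0.753 = 89240 W
P_out = η·P_in = 0.869 × 89240 = 77550 W
n_s = 120×60/2 = 3600 rpm; n = 3600×(1−0.0208) = 3525 rpm
ω = 2π×3525/60 = 369.1 rad/s
τ = P_out/ω = 77550/369.1 = 210 N·m

210 N·m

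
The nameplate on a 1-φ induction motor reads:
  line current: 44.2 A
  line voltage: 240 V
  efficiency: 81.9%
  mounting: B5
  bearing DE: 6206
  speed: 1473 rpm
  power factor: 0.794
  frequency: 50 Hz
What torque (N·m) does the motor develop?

44.7 N·m

P_in = V·I·cosφ = 240 × 44.2 × 0.794 = 8423 W
P_out = η·P_in = 0.819 × 8423 = 6898 W
n = 1473 rpm
ω = 2π×1473/60 = 154.3 rad/s
τ = P_out/ω = 6898/154.3 = 44.7 N·m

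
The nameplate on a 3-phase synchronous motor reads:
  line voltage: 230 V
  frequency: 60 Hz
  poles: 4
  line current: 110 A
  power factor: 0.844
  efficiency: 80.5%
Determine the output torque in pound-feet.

P_in = √3·V·I·cosφ = 1.732 × 230 × 110 × 0.844 = 36984 W
P_out = η·P_in = 0.805 × 36984 = 29772 W
n = n_s = 120×60/4 = 1800 rpm (synchronous)
ω = 2π×1800/60 = 188.5 rad/s
τ = P_out/ω = 29772/188.5 = 157.9 N·m
In lb·ft: 157.9/1.356 = 116 lb·ft

116 lb·ft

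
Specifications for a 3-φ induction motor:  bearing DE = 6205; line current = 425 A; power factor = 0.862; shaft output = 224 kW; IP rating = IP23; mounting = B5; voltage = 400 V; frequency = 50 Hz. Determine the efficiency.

88.3 %

P_out = 224 kW = 224000 W
P_in = √3·V_L·I_L·cosφ = 1.732 × 400 × 425 × 0.862 = 253807 W
η = P_out / P_in = 224000 / 253807 = 0.883 = 88.3%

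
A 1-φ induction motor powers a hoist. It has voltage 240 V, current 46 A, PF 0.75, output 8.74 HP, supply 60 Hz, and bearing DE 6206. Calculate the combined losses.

P_in = V·I·cosφ = 240×46×0.75 = 8280 W
P_out = 8.74×746 = 6520 W
Losses = P_in − P_out = 8280 − 6520 = 1760 W

1760 W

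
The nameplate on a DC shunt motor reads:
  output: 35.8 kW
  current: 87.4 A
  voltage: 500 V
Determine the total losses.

P_in = V·I = 500×87.4 = 43700 W
P_out = 35800 W
Losses = P_in − P_out = 43700 − 35800 = 7900 W

7.9 kW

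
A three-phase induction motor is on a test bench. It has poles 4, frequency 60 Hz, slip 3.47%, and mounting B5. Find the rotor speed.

n_s = 120f/p = 120×60/4 = 1800 rpm
n = n_s(1 − s) = 1800 × (1 − 0.0347) = 1738 rpm

1738 rpm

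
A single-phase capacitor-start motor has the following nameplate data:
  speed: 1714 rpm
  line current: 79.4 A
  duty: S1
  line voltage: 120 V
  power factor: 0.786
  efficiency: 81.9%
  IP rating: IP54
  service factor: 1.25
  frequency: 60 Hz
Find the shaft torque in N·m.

P_in = V·I·cosφ = 120 × 79.4 × 0.786 = 7489 W
P_out = η·P_in = 0.819 × 7489 = 6133 W
n = 1714 rpm
ω = 2π×1714/60 = 179.5 rad/s
τ = P_out/ω = 6133/179.5 = 34.2 N·m

34.2 N·m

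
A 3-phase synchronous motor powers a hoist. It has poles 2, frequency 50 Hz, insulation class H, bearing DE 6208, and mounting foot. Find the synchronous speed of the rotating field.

n_s = 120f/p = 120×50/2 = 3000 rpm

3000 rpm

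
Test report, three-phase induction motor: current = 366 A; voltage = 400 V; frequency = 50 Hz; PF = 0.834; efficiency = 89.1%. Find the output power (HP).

253 HP

P_in = √3·V·I·cosφ = 1.732 × 400 × 366 × 0.834 = 211473 W
P_out = η·P_in = 0.891 × 211473 = 188422 W
= 188422/746 = 253 HP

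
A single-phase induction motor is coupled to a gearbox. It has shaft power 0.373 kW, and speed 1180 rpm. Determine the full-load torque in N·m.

3.02 N·m

ω = 2π × 1180/60 = 123.6 rad/s
τ = P/ω = 373/123.6 = 3.02 N·m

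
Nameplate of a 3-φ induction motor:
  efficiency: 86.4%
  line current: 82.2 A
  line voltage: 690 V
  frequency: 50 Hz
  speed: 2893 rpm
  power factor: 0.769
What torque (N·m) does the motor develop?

215 N·m

P_in = √3·V·I·cosφ = 1.732 × 690 × 82.2 × 0.769 = 75543 W
P_out = η·P_in = 0.864 × 75543 = 65269 W
n = 2893 rpm
ω = 2π×2893/60 = 303 rad/s
τ = P_out/ω = 65269/303 = 215 N·m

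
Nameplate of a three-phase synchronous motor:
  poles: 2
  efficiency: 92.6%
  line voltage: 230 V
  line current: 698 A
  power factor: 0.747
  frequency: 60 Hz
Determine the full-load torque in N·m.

510 N·m

P_in = √3·V·I·cosφ = 1.732 × 230 × 698 × 0.747 = 207707 W
P_out = η·P_in = 0.926 × 207707 = 192337 W
n = n_s = 120×60/2 = 3600 rpm (synchronous)
ω = 2π×3600/60 = 377 rad/s
τ = P_out/ω = 192337/377 = 510 N·m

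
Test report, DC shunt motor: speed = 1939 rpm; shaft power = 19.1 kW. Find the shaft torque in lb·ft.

69.4 lb·ft

ω = 2π × 1939/60 = 203.1 rad/s
τ = P/ω = 19100/203.1 = 94.04 N·m
In lb·ft: 94.04/1.356 = 69.4 lb·ft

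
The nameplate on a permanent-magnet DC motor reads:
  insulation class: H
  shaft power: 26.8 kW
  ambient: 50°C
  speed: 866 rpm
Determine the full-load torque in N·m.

ω = 2π × 866/60 = 90.69 rad/s
τ = P/ω = 26800/90.69 = 296 N·m

296 N·m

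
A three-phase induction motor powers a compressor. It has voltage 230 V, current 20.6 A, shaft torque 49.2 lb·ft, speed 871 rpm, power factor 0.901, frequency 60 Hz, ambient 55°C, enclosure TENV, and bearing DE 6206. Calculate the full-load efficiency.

82.3 %

τ = 49.2 lb·ft × 1.356 = 66.72 N·m
ω = 2π × 871/60 = 91.21 rad/s; P_out = τω = 66.72 × 91.21 = 6086 W
P_in = √3·V_L·I_L·cosφ = 1.732 × 230 × 20.6 × 0.901 = 7394 W
η = P_out / P_in = 6086 / 7394 = 0.823 = 82.3%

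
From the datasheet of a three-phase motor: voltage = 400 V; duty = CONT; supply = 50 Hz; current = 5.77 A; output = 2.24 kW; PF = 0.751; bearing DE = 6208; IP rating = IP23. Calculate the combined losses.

762 W

P_in = √3·V·I·cosφ = 1.732×400×5.77×0.751 = 3002 W
P_out = 2240 W
Losses = P_in − P_out = 3002 − 2240 = 762 W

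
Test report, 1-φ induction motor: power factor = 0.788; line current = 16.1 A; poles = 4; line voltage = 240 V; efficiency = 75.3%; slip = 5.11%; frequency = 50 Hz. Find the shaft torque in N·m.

15.4 N·m

P_in = V·I·cosφ = 240 × 16.1 × 0.788 = 3045 W
P_out = η·P_in = 0.753 × 3045 = 2293 W
n_s = 120×50/4 = 1500 rpm; n = 1500×(1−0.0511) = 1423 rpm
ω = 2π×1423/60 = 149 rad/s
τ = P_out/ω = 2293/149 = 15.4 N·m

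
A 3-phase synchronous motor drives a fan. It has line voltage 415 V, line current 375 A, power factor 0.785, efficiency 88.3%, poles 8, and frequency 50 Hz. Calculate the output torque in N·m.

P_in = √3·V·I·cosφ = 1.732 × 415 × 375 × 0.785 = 211591 W
P_out = η·P_in = 0.883 × 211591 = 186835 W
n = n_s = 120×50/8 = 750 rpm (synchronous)
ω = 2π×750/60 = 78.54 rad/s
τ = P_out/ω = 186835/78.54 = 2380 N·m

2380 N·m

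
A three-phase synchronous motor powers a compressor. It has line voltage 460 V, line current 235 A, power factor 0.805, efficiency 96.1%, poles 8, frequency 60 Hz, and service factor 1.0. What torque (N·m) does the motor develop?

1540 N·m

P_in = √3·V·I·cosφ = 1.732 × 460 × 235 × 0.805 = 150720 W
P_out = η·P_in = 0.961 × 150720 = 144842 W
n = n_s = 120×60/8 = 900 rpm (synchronous)
ω = 2π×900/60 = 94.25 rad/s
τ = P_out/ω = 144842/94.25 = 1540 N·m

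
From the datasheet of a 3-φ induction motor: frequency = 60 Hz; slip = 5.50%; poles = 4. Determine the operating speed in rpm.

1701 rpm

n_s = 120f/p = 120×60/4 = 1800 rpm
n = n_s(1 − s) = 1800 × (1 − 0.055) = 1701 rpm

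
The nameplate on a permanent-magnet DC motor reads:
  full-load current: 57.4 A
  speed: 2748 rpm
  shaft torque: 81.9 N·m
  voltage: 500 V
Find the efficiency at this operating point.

ω = 2π × 2748/60 = 287.8 rad/s; P_out = τω = 81.9 × 287.8 = 23571 W
P_in = V·I = 500 × 57.4 = 28700 W
η = P_out / P_in = 23571 / 28700 = 0.821 = 82.1%

82.1 %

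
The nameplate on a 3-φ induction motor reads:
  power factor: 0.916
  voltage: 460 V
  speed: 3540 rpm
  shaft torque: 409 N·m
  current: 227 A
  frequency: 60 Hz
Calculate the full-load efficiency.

ω = 2π × 3540/60 = 370.7 rad/s; P_out = τω = 409 × 370.7 = 151616 W
P_in = √3·V_L·I_L·cosφ = 1.732 × 460 × 227 × 0.916 = 165664 W
η = P_out / P_in = 151616 / 165664 = 0.915 = 91.5%

91.5 %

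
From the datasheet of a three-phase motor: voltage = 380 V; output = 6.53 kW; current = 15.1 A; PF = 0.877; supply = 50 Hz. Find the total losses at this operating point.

2190 W

P_in = √3·V·I·cosφ = 1.732×380×15.1×0.877 = 8716 W
P_out = 6530 W
Losses = P_in − P_out = 8716 − 6530 = 2186 W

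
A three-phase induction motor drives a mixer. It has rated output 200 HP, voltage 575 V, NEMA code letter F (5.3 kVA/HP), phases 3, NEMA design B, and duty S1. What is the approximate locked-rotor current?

1060 A

S_LR = 5.3 × 200 = 1060 kVA
I_LR = S_LR/(√3·V_L) = 1060000/(1.732×575) = 1060 A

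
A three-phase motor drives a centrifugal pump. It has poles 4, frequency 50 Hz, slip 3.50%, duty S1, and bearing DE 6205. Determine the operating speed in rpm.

n_s = 120f/p = 120×50/4 = 1500 rpm
n = n_s(1 − s) = 1500 × (1 − 0.035) = 1448 rpm

1448 rpm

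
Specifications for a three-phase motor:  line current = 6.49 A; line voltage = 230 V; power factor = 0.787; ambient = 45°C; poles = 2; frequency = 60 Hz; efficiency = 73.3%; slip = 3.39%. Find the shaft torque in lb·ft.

3.02 lb·ft

P_in = √3·V·I·cosφ = 1.732 × 230 × 6.49 × 0.787 = 2035 W
P_out = η·P_in = 0.733 × 2035 = 1492 W
n_s = 120×60/2 = 3600 rpm; n = 3600×(1−0.0339) = 3478 rpm
ω = 2π×3478/60 = 364.2 rad/s
τ = P_out/ω = 1492/364.2 = 4.097 N·m
In lb·ft: 4.097/1.356 = 3.02 lb·ft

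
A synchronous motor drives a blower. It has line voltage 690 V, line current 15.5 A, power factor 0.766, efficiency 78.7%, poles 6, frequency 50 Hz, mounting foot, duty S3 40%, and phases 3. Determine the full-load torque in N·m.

107 N·m

P_in = √3·V·I·cosφ = 1.732 × 690 × 15.5 × 0.766 = 14189 W
P_out = η·P_in = 0.787 × 14189 = 11167 W
n = n_s = 120×50/6 = 1000 rpm (synchronous)
ω = 2π×1000/60 = 104.7 rad/s
τ = P_out/ω = 11167/104.7 = 107 N·m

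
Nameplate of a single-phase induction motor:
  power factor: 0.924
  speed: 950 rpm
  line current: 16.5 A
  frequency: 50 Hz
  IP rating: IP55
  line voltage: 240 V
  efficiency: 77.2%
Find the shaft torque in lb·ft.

20.9 lb·ft

P_in = V·I·cosφ = 240 × 16.5 × 0.924 = 3659 W
P_out = η·P_in = 0.772 × 3659 = 2825 W
n = 950 rpm
ω = 2π×950/60 = 99.48 rad/s
τ = P_out/ω = 2825/99.48 = 28.4 N·m
In lb·ft: 28.4/1.356 = 20.9 lb·ft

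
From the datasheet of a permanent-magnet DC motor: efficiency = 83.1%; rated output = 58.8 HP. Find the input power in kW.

P_out = 58.8 × 746 = 43865 W
P_in = P_out/η = 43865/0.831 = 52786 W = 52.8 kW

52.8 kW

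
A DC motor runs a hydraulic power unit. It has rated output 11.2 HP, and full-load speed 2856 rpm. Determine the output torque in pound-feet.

20.6 lb·ft

P_out = 11.2 × 746 = 8355 W
ω = 2π × 2856/60 = 299.1 rad/s
τ = P_out/ω = 8355/299.1 = 27.93 N·m
In lb·ft: 27.93/1.356 = 20.6 lb·ft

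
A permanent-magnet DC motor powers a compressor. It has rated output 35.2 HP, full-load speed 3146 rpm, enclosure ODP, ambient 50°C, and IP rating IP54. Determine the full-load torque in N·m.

79.7 N·m

P_out = 35.2 × 746 = 26259 W
ω = 2π × 3146/60 = 329.4 rad/s
τ = P_out/ω = 26259/329.4 = 79.7 N·m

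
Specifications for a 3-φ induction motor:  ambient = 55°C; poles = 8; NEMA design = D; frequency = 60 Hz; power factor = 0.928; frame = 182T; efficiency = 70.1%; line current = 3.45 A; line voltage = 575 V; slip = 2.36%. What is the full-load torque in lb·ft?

P_in = √3·V·I·cosφ = 1.732 × 575 × 3.45 × 0.928 = 3188 W
P_out = η·P_in = 0.701 × 3188 = 2235 W
n_s = 120×60/8 = 900 rpm; n = 900×(1−0.0236) = 879 rpm
ω = 2π×879/60 = 92.05 rad/s
τ = P_out/ω = 2235/92.05 = 24.28 N·m
In lb·ft: 24.28/1.356 = 17.9 lb·ft

17.9 lb·ft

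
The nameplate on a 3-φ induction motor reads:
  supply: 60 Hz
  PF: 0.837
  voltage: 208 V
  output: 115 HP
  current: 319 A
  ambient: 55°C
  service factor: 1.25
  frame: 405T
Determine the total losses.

P_in = √3·V·I·cosφ = 1.732×208×319×0.837 = 96189 W
P_out = 115×746 = 85790 W
Losses = P_in − P_out = 96189 − 85790 = 10399 W

10.4 kW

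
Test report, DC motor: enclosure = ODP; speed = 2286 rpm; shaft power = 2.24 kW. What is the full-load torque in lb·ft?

6.9 lb·ft

ω = 2π × 2286/60 = 239.4 rad/s
τ = P/ω = 2240/239.4 = 9.357 N·m
In lb·ft: 9.357/1.356 = 6.9 lb·ft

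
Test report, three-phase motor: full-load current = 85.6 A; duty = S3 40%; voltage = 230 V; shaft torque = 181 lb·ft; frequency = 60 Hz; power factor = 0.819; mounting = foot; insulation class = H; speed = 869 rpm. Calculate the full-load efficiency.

τ = 181 lb·ft × 1.356 = 245.4 N·m
ω = 2π × 869/60 = 91 rad/s; P_out = τω = 245.4 × 91 = 22331 W
P_in = √3·V_L·I_L·cosφ = 1.732 × 230 × 85.6 × 0.819 = 27928 W
η = P_out / P_in = 22331 / 27928 = 0.800 = 80.0%

80.0 %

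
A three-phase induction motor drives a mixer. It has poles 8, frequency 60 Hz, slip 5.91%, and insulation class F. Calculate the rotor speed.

n_s = 120f/p = 120×60/8 = 900 rpm
n = n_s(1 − s) = 900 × (1 − 0.0591) = 847 rpm

847 rpm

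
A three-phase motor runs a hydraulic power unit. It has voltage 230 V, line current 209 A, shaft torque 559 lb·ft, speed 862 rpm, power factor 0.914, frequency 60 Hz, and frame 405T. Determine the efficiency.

τ = 559 lb·ft × 1.356 = 758 N·m
ω = 2π × 862/60 = 90.27 rad/s; P_out = τω = 758 × 90.27 = 68425 W
P_in = √3·V_L·I_L·cosφ = 1.732 × 230 × 209 × 0.914 = 76097 W
η = P_out / P_in = 68425 / 76097 = 0.899 = 89.9%

89.9 %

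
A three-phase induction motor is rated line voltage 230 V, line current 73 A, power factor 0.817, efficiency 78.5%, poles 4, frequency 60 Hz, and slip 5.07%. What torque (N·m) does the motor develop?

104 N·m

P_in = √3·V·I·cosφ = 1.732 × 230 × 73 × 0.817 = 23759 W
P_out = η·P_in = 0.785 × 23759 = 18651 W
n_s = 120×60/4 = 1800 rpm; n = 1800×(1−0.0507) = 1709 rpm
ω = 2π×1709/60 = 179 rad/s
τ = P_out/ω = 18651/179 = 104 N·m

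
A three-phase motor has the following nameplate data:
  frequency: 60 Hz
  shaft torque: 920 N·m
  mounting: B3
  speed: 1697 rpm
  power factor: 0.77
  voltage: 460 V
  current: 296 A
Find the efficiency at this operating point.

ω = 2π × 1697/60 = 177.7 rad/s; P_out = τω = 920 × 177.7 = 163484 W
P_in = √3·V_L·I_L·cosφ = 1.732 × 460 × 296 × 0.77 = 181588 W
η = P_out / P_in = 163484 / 181588 = 0.900 = 90.0%

90.0 %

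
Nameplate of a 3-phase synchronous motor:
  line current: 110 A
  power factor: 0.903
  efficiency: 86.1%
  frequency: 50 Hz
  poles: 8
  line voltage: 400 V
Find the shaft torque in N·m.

P_in = √3·V·I·cosφ = 1.732 × 400 × 110 × 0.903 = 68816 W
P_out = η·P_in = 0.861 × 68816 = 59251 W
n = n_s = 120×50/8 = 750 rpm (synchronous)
ω = 2π×750/60 = 78.54 rad/s
τ = P_out/ω = 59251/78.54 = 754 N·m

754 N·m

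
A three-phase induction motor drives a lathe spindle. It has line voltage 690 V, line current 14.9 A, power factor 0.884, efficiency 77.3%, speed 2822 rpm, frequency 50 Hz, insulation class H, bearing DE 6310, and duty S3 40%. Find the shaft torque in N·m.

41.2 N·m

P_in = √3·V·I·cosφ = 1.732 × 690 × 14.9 × 0.884 = 15741 W
P_out = η·P_in = 0.773 × 15741 = 12168 W
n = 2822 rpm
ω = 2π×2822/60 = 295.5 rad/s
τ = P_out/ω = 12168/295.5 = 41.2 N·m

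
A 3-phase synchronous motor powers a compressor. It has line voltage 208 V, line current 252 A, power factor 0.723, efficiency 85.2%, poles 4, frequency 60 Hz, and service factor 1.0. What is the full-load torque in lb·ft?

219 lb·ft

P_in = √3·V·I·cosφ = 1.732 × 208 × 252 × 0.723 = 65637 W
P_out = η·P_in = 0.852 × 65637 = 55923 W
n = n_s = 120×60/4 = 1800 rpm (synchronous)
ω = 2π×1800/60 = 188.5 rad/s
τ = P_out/ω = 55923/188.5 = 296.7 N·m
In lb·ft: 296.7/1.356 = 219 lb·ft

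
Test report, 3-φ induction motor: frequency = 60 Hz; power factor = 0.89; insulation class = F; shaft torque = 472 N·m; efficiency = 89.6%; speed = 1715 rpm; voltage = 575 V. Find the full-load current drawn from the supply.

ω = 2π×1715/60 = 179.6 rad/s; P_out = τω = 472 × 179.6 = 84771 W
P_in = P_out / η = 84771 / 0.896 = 94610 W
I_L = P_in / (√3·V_L·cosφ) = 94610 / (1.732 × 575 × 0.89) = 107 A

107 A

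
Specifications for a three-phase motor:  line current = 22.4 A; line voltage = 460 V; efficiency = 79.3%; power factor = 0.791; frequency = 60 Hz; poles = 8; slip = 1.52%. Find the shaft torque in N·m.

P_in = √3·V·I·cosφ = 1.732 × 460 × 22.4 × 0.791 = 14117 W
P_out = η·P_in = 0.793 × 14117 = 11195 W
n_s = 120×60/8 = 900 rpm; n = 900×(1−0.0152) = 886 rpm
ω = 2π×886/60 = 92.78 rad/s
τ = P_out/ω = 11195/92.78 = 121 N·m

121 N·m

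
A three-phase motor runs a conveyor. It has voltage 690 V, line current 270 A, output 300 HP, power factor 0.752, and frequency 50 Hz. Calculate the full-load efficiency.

92.2 %

P_out = 300 × 746 = 223800 W
P_in = √3·V_L·I_L·cosφ = 1.732 × 690 × 270 × 0.752 = 242649 W
η = P_out / P_in = 223800 / 242649 = 0.922 = 92.2%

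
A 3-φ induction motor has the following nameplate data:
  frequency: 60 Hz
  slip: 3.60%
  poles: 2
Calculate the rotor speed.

n_s = 120f/p = 120×60/2 = 3600 rpm
n = n_s(1 − s) = 3600 × (1 − 0.036) = 3470 rpm

3470 rpm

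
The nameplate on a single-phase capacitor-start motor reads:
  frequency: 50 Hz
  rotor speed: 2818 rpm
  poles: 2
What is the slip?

6.07 %

n_s = 120f/p = 120×50/2 = 3000 rpm
s = (n_s − n)/n_s = (3000 − 2818)/3000 = 0.0607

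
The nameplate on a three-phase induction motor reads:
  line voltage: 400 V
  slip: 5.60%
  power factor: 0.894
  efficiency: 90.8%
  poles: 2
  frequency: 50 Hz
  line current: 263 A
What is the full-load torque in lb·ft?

368 lb·ft

P_in = √3·V·I·cosφ = 1.732 × 400 × 263 × 0.894 = 162893 W
P_out = η·P_in = 0.908 × 162893 = 147907 W
n_s = 120×50/2 = 3000 rpm; n = 3000×(1−0.056) = 2832 rpm
ω = 2π×2832/60 = 296.6 rad/s
τ = P_out/ω = 147907/296.6 = 498.7 N·m
In lb·ft: 498.7/1.356 = 368 lb·ft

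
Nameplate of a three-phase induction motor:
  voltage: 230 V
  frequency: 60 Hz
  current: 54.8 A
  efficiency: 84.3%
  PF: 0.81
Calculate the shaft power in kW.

P_in = √3·V·I·cosφ = 1.732 × 230 × 54.8 × 0.81 = 17682 W
P_out = η·P_in = 0.843 × 17682 = 14906 W

14.9 kW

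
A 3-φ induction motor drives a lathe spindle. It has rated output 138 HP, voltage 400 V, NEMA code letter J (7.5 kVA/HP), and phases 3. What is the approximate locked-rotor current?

S_LR = 7.5 × 138 = 1035 kVA
I_LR = S_LR/(√3·V_L) = 1035000/(1.732×400) = 1490 A

1490 A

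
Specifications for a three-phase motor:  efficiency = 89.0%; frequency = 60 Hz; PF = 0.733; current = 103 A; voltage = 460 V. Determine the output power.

53.5 kW

P_in = √3·V·I·cosφ = 1.732 × 460 × 103 × 0.733 = 60152 W
P_out = η·P_in = 0.89 × 60152 = 53535 W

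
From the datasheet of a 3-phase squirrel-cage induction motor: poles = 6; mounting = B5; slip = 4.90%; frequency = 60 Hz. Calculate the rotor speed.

1141 rpm

n_s = 120f/p = 120×60/6 = 1200 rpm
n = n_s(1 − s) = 1200 × (1 − 0.049) = 1141 rpm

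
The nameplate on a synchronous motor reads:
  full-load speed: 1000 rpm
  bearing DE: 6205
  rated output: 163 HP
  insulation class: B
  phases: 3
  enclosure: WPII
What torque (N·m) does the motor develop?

1160 N·m

P_out = 163 × 746 = 121598 W
ω = 2π × 1000/60 = 104.7 rad/s
τ = P_out/ω = 121598/104.7 = 1160 N·m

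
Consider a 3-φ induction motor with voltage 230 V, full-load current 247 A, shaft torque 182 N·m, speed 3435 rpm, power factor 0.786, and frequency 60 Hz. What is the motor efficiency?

84.6 %

ω = 2π × 3435/60 = 359.7 rad/s; P_out = τω = 182 × 359.7 = 65465 W
P_in = √3·V_L·I_L·cosφ = 1.732 × 230 × 247 × 0.786 = 77338 W
η = P_out / P_in = 65465 / 77338 = 0.846 = 84.6%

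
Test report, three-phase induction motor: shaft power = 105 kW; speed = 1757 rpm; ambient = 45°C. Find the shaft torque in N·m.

571 N·m

ω = 2π × 1757/60 = 184 rad/s
τ = P/ω = 105000/184 = 571 N·m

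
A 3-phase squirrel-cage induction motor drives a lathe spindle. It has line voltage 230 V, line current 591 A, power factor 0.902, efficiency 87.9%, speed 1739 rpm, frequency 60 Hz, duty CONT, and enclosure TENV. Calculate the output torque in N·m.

P_in = √3·V·I·cosφ = 1.732 × 230 × 591 × 0.902 = 212359 W
P_out = η·P_in = 0.879 × 212359 = 186664 W
n = 1739 rpm
ω = 2π×1739/60 = 182.1 rad/s
τ = P_out/ω = 186664/182.1 = 1030 N·m

1030 N·m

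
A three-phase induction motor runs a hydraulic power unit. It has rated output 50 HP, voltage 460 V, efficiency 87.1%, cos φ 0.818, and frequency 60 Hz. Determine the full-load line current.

65.7 A

P_out = 50 × 746 = 37300 W
P_in = P_out / η = 37300 / 0.871 = 42824 W
I_L = P_in / (√3·V_L·cosφ) = 42824 / (1.732 × 460 × 0.818) = 65.7 A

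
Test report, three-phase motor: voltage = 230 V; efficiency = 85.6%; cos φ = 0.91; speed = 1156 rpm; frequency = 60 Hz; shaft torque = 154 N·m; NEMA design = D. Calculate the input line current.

60.1 A

ω = 2π×1156/60 = 121.1 rad/s; P_out = τω = 154 × 121.1 = 18649 W
P_in = P_out / η = 18649 / 0.856 = 21786 W
I_L = P_in / (√3·V_L·cosφ) = 21786 / (1.732 × 230 × 0.91) = 60.1 A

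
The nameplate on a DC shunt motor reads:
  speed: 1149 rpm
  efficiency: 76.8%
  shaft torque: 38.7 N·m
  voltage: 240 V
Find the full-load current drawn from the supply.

ω = 2π×1149/60 = 120.3 rad/s; P_out = τω = 38.7 × 120.3 = 4656 W
P_in = P_out / η = 4656 / 0.768 = 6063 W
I = P_in / V = 6063 / 240 = 25.3 A

25.3 A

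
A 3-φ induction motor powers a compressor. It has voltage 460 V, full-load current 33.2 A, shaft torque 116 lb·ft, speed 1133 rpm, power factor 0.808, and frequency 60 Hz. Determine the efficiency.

τ = 116 lb·ft × 1.356 = 157.3 N·m
ω = 2π × 1133/60 = 118.6 rad/s; P_out = τω = 157.3 × 118.6 = 18656 W
P_in = √3·V_L·I_L·cosφ = 1.732 × 460 × 33.2 × 0.808 = 21372 W
η = P_out / P_in = 18656 / 21372 = 0.873 = 87.3%

87.3 %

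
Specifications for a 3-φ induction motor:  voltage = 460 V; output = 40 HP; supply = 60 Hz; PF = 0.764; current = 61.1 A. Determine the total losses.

P_in = √3·V·I·cosφ = 1.732×460×61.1×0.764 = 37191 W
P_out = 40×746 = 29840 W
Losses = P_in − P_out = 37191 − 29840 = 7351 W

7350 W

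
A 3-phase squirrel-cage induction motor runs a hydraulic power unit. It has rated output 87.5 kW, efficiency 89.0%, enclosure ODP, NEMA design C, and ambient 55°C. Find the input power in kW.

98.3 kW

P_out = 87500 W
P_in = P_out/η = 87500/0.89 = 98315 W = 98.3 kW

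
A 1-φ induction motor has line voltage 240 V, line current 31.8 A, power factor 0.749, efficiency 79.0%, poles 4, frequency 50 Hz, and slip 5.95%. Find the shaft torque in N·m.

P_in = V·I·cosφ = 240 × 31.8 × 0.749 = 5716 W
P_out = η·P_in = 0.79 × 5716 = 4516 W
n_s = 120×50/4 = 1500 rpm; n = 1500×(1−0.0595) = 1411 rpm
ω = 2π×1411/60 = 147.8 rad/s
τ = P_out/ω = 4516/147.8 = 30.6 N·m

30.6 N·m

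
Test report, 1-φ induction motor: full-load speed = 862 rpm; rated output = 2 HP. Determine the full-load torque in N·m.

P_out = 2 × 746 = 1492 W
ω = 2π × 862/60 = 90.27 rad/s
τ = P_out/ω = 1492/90.27 = 16.5 N·m

16.5 N·m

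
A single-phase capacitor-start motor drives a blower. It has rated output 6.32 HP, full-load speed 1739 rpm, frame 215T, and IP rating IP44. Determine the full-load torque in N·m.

P_out = 6.32 × 746 = 4715 W
ω = 2π × 1739/60 = 182.1 rad/s
τ = P_out/ω = 4715/182.1 = 25.9 N·m

25.9 N·m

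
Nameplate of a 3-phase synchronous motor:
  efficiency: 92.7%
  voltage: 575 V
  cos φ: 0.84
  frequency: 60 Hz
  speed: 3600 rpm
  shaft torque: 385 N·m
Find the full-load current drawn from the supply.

ω = 2π×3600/60 = 377 rad/s; P_out = τω = 385 × 377 = 145145 W
P_in = P_out / η = 145145 / 0.927 = 156575 W
I_L = P_in / (√3·V_L·cosφ) = 156575 / (1.732 × 575 × 0.84) = 187 A

187 A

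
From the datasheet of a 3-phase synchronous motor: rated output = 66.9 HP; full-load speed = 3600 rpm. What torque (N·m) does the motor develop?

132 N·m

P_out = 66.9 × 746 = 49907 W
ω = 2π × 3600/60 = 377 rad/s
τ = P_out/ω = 49907/377 = 132 N·m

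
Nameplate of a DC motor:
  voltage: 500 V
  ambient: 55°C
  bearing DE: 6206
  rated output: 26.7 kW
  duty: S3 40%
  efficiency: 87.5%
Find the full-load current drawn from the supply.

P_out = 26.7 kW = 26700 W
P_in = P_out / η = 26700 / 0.875 = 30514 W
I = P_in / V = 30514 / 500 = 61 A

61 A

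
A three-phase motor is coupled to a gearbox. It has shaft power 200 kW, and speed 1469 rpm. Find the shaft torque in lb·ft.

959 lb·ft

ω = 2π × 1469/60 = 153.8 rad/s
τ = P/ω = 200000/153.8 = 1300 N·m
In lb·ft: 1300/1.356 = 959 lb·ft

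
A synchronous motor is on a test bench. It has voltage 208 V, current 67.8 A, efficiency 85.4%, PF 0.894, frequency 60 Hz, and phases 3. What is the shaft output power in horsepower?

P_in = √3·V·I·cosφ = 1.732 × 208 × 67.8 × 0.894 = 21836 W
P_out = η·P_in = 0.854 × 21836 = 18648 W
= 18648/746 = 25 HP

25 HP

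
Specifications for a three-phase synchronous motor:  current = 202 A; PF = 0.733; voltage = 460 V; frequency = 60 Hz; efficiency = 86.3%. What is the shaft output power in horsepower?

P_in = √3·V·I·cosφ = 1.732 × 460 × 202 × 0.733 = 117967 W
P_out = η·P_in = 0.863 × 117967 = 101806 W
= 101806/746 = 136 HP

136 HP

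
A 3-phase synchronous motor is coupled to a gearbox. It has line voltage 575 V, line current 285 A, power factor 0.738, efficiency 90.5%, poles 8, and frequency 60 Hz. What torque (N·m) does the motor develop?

2010 N·m

P_in = √3·V·I·cosφ = 1.732 × 575 × 285 × 0.738 = 209468 W
P_out = η·P_in = 0.905 × 209468 = 189569 W
n = n_s = 120×60/8 = 900 rpm (synchronous)
ω = 2π×900/60 = 94.25 rad/s
τ = P_out/ω = 189569/94.25 = 2010 N·m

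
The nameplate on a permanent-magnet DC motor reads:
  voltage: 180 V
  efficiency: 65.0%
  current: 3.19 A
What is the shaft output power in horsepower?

0.5 HP

P_in = V·I = 180 × 3.19 = 574 W
P_out = η·P_in = 0.65 × 574 = 373 W
= 373/746 = 0.5 HP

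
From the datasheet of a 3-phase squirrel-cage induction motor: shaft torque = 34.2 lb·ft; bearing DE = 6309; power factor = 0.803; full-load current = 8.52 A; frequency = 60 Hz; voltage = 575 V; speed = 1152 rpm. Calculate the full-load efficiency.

τ = 34.2 lb·ft × 1.356 = 46.38 N·m
ω = 2π × 1152/60 = 120.6 rad/s; P_out = τω = 46.38 × 120.6 = 5593 W
P_in = √3·V_L·I_L·cosφ = 1.732 × 575 × 8.52 × 0.803 = 6814 W
η = P_out / P_in = 5593 / 6814 = 0.821 = 82.1%

82.1 %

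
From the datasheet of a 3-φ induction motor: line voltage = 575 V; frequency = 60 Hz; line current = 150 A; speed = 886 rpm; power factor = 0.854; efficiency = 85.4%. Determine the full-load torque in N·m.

1170 N·m

P_in = √3·V·I·cosφ = 1.732 × 575 × 150 × 0.854 = 127575 W
P_out = η·P_in = 0.854 × 127575 = 108949 W
n = 886 rpm
ω = 2π×886/60 = 92.78 rad/s
τ = P_out/ω = 108949/92.78 = 1170 N·m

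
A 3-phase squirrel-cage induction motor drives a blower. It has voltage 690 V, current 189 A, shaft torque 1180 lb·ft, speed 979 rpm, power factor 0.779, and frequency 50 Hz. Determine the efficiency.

93.2 %

τ = 1180 lb·ft × 1.356 = 1600 N·m
ω = 2π × 979/60 = 102.5 rad/s; P_out = τω = 1600 × 102.5 = 164000 W
P_in = √3·V_L·I_L·cosφ = 1.732 × 690 × 189 × 0.779 = 175953 W
η = P_out / P_in = 164000 / 175953 = 0.932 = 93.2%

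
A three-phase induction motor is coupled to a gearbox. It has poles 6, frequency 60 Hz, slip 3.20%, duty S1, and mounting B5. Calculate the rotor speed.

1162 rpm

n_s = 120f/p = 120×60/6 = 1200 rpm
n = n_s(1 − s) = 1200 × (1 − 0.032) = 1162 rpm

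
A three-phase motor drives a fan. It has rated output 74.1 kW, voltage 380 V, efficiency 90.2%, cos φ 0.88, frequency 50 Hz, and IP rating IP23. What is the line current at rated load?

142 A

P_out = 74.1 kW = 74100 W
P_in = P_out / η = 74100 / 0.902 = 82151 W
I_L = P_in / (√3·V_L·cosφ) = 82151 / (1.732 × 380 × 0.88) = 142 A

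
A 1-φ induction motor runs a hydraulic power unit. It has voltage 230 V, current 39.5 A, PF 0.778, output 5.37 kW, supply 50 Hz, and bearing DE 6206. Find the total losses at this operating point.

1700 W

P_in = V·I·cosφ = 230×39.5×0.778 = 7068 W
P_out = 5370 W
Losses = P_in − P_out = 7068 − 5370 = 1698 W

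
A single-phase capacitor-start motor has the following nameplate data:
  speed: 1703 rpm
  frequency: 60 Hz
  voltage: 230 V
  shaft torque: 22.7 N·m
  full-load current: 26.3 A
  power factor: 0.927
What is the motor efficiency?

ω = 2π × 1703/60 = 178.3 rad/s; P_out = τω = 22.7 × 178.3 = 4047 W
P_in = V·I·cosφ = 230 × 26.3 × 0.927 = 5607 W
η = P_out / P_in = 4047 / 5607 = 0.722 = 72.2%

72.2 %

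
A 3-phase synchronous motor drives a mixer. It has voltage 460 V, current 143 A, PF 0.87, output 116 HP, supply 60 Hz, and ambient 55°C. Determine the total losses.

12600 W

P_in = √3·V·I·cosφ = 1.732×460×143×0.87 = 99120 W
P_out = 116×746 = 86536 W
Losses = P_in − P_out = 99120 − 86536 = 12584 W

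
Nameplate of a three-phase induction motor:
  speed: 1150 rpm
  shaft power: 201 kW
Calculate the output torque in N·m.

ω = 2π × 1150/60 = 120.4 rad/s
τ = P/ω = 201000/120.4 = 1670 N·m

1670 N·m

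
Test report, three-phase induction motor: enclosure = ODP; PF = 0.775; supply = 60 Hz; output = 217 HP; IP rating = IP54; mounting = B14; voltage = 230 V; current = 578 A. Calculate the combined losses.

16600 W

P_in = √3·V·I·cosφ = 1.732×230×578×0.775 = 178445 W
P_out = 217×746 = 161882 W
Losses = P_in − P_out = 178445 − 161882 = 16563 W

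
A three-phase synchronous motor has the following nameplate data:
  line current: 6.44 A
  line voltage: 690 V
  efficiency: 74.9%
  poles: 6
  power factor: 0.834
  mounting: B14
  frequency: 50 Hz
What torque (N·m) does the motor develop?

P_in = √3·V·I·cosφ = 1.732 × 690 × 6.44 × 0.834 = 6419 W
P_out = η·P_in = 0.749 × 6419 = 4808 W
n = n_s = 120×50/6 = 1000 rpm (synchronous)
ω = 2π×1000/60 = 104.7 rad/s
τ = P_out/ω = 4808/104.7 = 45.9 N·m

45.9 N·m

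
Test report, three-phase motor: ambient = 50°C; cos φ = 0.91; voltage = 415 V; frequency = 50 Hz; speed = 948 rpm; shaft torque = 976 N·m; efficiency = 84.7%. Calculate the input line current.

ω = 2π×948/60 = 99.27 rad/s; P_out = τω = 976 × 99.27 = 96888 W
P_in = P_out / η = 96888 / 0.847 = 114390 W
I_L = P_in / (√3·V_L·cosφ) = 114390 / (1.732 × 415 × 0.91) = 175 A

175 A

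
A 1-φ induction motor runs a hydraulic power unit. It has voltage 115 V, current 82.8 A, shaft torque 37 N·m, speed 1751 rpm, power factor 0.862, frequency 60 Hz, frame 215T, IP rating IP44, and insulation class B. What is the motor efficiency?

82.7 %

ω = 2π × 1751/60 = 183.4 rad/s; P_out = τω = 37 × 183.4 = 6786 W
P_in = V·I·cosφ = 115 × 82.8 × 0.862 = 8208 W
η = P_out / P_in = 6786 / 8208 = 0.827 = 82.7%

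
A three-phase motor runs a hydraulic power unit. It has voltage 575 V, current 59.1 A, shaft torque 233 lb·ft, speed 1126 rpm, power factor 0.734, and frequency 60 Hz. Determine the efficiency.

τ = 233 lb·ft × 1.356 = 315.9 N·m
ω = 2π × 1126/60 = 117.9 rad/s; P_out = τω = 315.9 × 117.9 = 37245 W
P_in = √3·V_L·I_L·cosφ = 1.732 × 575 × 59.1 × 0.734 = 43202 W
η = P_out / P_in = 37245 / 43202 = 0.862 = 86.2%

86.2 %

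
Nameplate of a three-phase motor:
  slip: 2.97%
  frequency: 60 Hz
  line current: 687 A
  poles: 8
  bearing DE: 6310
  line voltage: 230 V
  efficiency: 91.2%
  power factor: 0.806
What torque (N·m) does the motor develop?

2200 N·m

P_in = √3·V·I·cosφ = 1.732 × 230 × 687 × 0.806 = 220581 W
P_out = η·P_in = 0.912 × 220581 = 201170 W
n_s = 120×60/8 = 900 rpm; n = 900×(1−0.0297) = 873 rpm
ω = 2π×873/60 = 91.42 rad/s
τ = P_out/ω = 201170/91.42 = 2200 N·m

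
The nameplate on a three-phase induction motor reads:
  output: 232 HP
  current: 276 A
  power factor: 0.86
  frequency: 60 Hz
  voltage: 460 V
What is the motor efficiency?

91.5 %

P_out = 232 × 746 = 173072 W
P_in = √3·V_L·I_L·cosφ = 1.732 × 460 × 276 × 0.86 = 189109 W
η = P_out / P_in = 173072 / 189109 = 0.915 = 91.5%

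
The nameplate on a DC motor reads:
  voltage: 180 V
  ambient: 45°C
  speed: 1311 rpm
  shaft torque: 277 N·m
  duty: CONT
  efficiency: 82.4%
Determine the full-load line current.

ω = 2π×1311/60 = 137.3 rad/s; P_out = τω = 277 × 137.3 = 38032 W
P_in = P_out / η = 38032 / 0.824 = 46155 W
I = P_in / V = 46155 / 180 = 256 A

256 A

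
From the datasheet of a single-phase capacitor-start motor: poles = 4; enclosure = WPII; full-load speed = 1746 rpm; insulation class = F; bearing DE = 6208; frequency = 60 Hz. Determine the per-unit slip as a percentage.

n_s = 120f/p = 120×60/4 = 1800 rpm
s = (n_s − n)/n_s = (1800 − 1746)/1800 = 0.0300

3.0 %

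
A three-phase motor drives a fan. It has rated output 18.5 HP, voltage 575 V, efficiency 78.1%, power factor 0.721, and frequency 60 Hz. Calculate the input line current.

24.6 A

P_out = 18.5 × 746 = 13801 W
P_in = P_out / η = 13801 / 0.781 = 17671 W
I_L = P_in / (√3·V_L·cosφ) = 17671 / (1.732 × 575 × 0.721) = 24.6 A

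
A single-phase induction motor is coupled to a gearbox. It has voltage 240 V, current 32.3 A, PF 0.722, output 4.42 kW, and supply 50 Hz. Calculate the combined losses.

1.18 kW

P_in = V·I·cosφ = 240×32.3×0.722 = 5597 W
P_out = 4420 W
Losses = P_in − P_out = 5597 − 4420 = 1177 W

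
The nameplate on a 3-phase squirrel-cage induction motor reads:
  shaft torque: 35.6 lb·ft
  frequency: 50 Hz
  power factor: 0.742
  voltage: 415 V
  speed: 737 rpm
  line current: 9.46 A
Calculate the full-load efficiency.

73.8 %

τ = 35.6 lb·ft × 1.356 = 48.27 N·m
ω = 2π × 737/60 = 77.18 rad/s; P_out = τω = 48.27 × 77.18 = 3725 W
P_in = √3·V_L·I_L·cosφ = 1.732 × 415 × 9.46 × 0.742 = 5045 W
η = P_out / P_in = 3725 / 5045 = 0.738 = 73.8%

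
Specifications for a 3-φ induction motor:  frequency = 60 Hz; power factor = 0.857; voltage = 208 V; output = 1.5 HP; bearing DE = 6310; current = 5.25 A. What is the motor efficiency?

69.0 %

P_out = 1.5 × 746 = 1119 W
P_in = √3·V_L·I_L·cosφ = 1.732 × 208 × 5.25 × 0.857 = 1621 W
η = P_out / P_in = 1119 / 1621 = 0.690 = 69.0%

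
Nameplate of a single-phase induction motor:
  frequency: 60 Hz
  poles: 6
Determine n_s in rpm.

n_s = 120f/p = 120×60/6 = 1200 rpm

1200 rpm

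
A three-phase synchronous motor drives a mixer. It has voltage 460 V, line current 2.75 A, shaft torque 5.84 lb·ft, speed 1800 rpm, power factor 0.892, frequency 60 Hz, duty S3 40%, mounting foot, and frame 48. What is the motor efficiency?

τ = 5.84 lb·ft × 1.356 = 7.919 N·m
ω = 2π × 1800/60 = 188.5 rad/s; P_out = τω = 7.919 × 188.5 = 1493 W
P_in = √3·V_L·I_L·cosφ = 1.732 × 460 × 2.75 × 0.892 = 1954 W
η = P_out / P_in = 1493 / 1954 = 0.764 = 76.4%

76.4 %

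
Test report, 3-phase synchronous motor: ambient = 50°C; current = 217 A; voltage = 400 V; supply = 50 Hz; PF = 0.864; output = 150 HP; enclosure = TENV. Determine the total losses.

P_in = √3·V·I·cosφ = 1.732×400×217×0.864 = 129892 W
P_out = 150×746 = 111900 W
Losses = P_in − P_out = 129892 − 111900 = 17992 W

18 kW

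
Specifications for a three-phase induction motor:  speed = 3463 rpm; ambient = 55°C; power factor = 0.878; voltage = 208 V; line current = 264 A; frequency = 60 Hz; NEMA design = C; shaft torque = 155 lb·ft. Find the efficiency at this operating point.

τ = 155 lb·ft × 1.356 = 210.2 N·m
ω = 2π × 3463/60 = 362.6 rad/s; P_out = τω = 210.2 × 362.6 = 76219 W
P_in = √3·V_L·I_L·cosφ = 1.732 × 208 × 264 × 0.878 = 83504 W
η = P_out / P_in = 76219 / 83504 = 0.913 = 91.3%

91.3 %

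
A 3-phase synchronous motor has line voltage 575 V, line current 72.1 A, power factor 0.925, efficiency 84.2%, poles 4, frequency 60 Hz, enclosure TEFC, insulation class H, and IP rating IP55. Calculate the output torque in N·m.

P_in = √3·V·I·cosφ = 1.732 × 575 × 72.1 × 0.925 = 66419 W
P_out = η·P_in = 0.842 × 66419 = 55925 W
n = n_s = 120×60/4 = 1800 rpm (synchronous)
ω = 2π×1800/60 = 188.5 rad/s
τ = P_out/ω = 55925/188.5 = 297 N·m

297 N·m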